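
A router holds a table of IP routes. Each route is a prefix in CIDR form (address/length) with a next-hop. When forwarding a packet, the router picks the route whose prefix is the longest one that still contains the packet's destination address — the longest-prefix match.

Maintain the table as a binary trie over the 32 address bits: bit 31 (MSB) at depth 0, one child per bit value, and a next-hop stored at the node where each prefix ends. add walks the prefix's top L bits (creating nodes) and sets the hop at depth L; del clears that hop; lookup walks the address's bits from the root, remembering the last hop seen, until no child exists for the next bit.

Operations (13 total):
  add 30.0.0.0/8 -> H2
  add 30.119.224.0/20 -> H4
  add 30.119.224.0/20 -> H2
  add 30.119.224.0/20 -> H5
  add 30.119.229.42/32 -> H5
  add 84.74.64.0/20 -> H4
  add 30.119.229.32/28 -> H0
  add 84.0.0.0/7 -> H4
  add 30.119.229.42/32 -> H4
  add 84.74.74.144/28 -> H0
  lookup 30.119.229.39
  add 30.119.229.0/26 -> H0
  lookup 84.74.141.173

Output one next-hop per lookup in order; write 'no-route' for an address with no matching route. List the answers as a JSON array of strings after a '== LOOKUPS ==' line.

Process each operation:
  add 30.0.0.0/8 -> H2 at depth 8
  add 30.119.224.0/20 -> H4 at depth 20
  add 30.119.224.0/20 -> H2 at depth 20
  add 30.119.224.0/20 -> H5 at depth 20
  add 30.119.229.42/32 -> H5 at depth 32
  add 84.74.64.0/20 -> H4 at depth 20
  add 30.119.229.32/28 -> H0 at depth 28
  add 84.0.0.0/7 -> H4 at depth 7
  add 30.119.229.42/32 -> H4 at depth 32
  add 84.74.74.144/28 -> H0 at depth 28
  lookup 30.119.229.39: bits 0001111001110111111001010010 walk d0:-→d1:-→d2:-→d3:-→d4:-→d5:-→d6:-→d7:-→d8:H2→d9:-→d10:-→d11:-→d12:-→d13:-→d14:-→d15:-→d16:-→d17:-→d18:-→d19:-→d20:H5→d21:-→d22:-→d23:-→d24:-→d25:-→d26:-→d27:-→d28:H0 -> H0
  add 30.119.229.0/26 -> H0 at depth 26
  lookup 84.74.141.173: bits 0101010001001010 walk d0:-→d1:-→d2:-→d3:-→d4:-→d5:-→d6:-→d7:H4→d8:-→d9:-→d10:-→d11:-→d12:-→d13:-→d14:-→d15:-→d16:- -> H4

== LOOKUPS ==
["H0","H4"]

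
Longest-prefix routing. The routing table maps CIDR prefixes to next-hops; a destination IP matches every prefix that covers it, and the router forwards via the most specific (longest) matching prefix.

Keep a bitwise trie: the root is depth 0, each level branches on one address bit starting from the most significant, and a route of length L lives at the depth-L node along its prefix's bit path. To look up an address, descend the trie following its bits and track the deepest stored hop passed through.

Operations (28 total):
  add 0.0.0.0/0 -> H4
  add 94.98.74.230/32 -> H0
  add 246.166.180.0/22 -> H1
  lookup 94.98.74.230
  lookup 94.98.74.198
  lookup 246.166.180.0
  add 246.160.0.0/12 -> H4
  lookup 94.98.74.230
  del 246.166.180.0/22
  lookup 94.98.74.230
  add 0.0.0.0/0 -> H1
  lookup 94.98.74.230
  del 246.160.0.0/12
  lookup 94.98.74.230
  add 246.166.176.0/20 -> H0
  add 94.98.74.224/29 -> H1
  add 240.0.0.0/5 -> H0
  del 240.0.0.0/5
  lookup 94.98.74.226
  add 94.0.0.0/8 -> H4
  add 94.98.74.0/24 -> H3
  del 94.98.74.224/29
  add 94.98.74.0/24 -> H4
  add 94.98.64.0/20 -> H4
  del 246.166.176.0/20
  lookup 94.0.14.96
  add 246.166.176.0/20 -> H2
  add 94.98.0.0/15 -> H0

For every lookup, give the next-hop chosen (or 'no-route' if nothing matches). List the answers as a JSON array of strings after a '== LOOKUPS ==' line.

Trace:
  + 0.0.0.0/0 (H4) depth=0
  + 94.98.74.230/32 (H0) depth=32
  + 246.166.180.0/22 (H1) depth=22
  ? 94.98.74.230  path d0:H4→d1:-→d2:-→d3:-→d4:-→d5:-→d6:-→d7:-→d8:-→d9:-→d10:-→d11:-→d12:-→d13:-→d14:-→d15:-→d16:-→d17:-→d18:-→d19:-→d20:-→d21:-→d22:-→d23:-→d24:-→d25:-→d26:-→d27:-→d28:-→d29:-→d30:-→d31:-→d32:H0  best=H0
  ? 94.98.74.198  path d0:H4→d1:-→d2:-→d3:-→d4:-→d5:-→d6:-→d7:-→d8:-→d9:-→d10:-→d11:-→d12:-→d13:-→d14:-→d15:-→d16:-→d17:-→d18:-→d19:-→d20:-→d21:-→d22:-→d23:-→d24:-→d25:-→d26:-  best=H4
  ? 246.166.180.0  path d0:H4→d1:-→d2:-→d3:-→d4:-→d5:-→d6:-→d7:-→d8:-→d9:-→d10:-→d11:-→d12:-→d13:-→d14:-→d15:-→d16:-→d17:-→d18:-→d19:-→d20:-→d21:-→d22:H1  best=H1
  + 246.160.0.0/12 (H4) depth=12
  ? 94.98.74.230  path d0:H4→d1:-→d2:-→d3:-→d4:-→d5:-→d6:-→d7:-→d8:-→d9:-→d10:-→d11:-→d12:-→d13:-→d14:-→d15:-→d16:-→d17:-→d18:-→d19:-→d20:-→d21:-→d22:-→d23:-→d24:-→d25:-→d26:-→d27:-→d28:-→d29:-→d30:-→d31:-→d32:H0  best=H0
  del 246.166.180.0/22 (clear depth 22)
  ? 94.98.74.230  path d0:H4→d1:-→d2:-→d3:-→d4:-→d5:-→d6:-→d7:-→d8:-→d9:-→d10:-→d11:-→d12:-→d13:-→d14:-→d15:-→d16:-→d17:-→d18:-→d19:-→d20:-→d21:-→d22:-→d23:-→d24:-→d25:-→d26:-→d27:-→d28:-→d29:-→d30:-→d31:-→d32:H0  best=H0
  + 0.0.0.0/0 (H1) depth=0
  ? 94.98.74.230  path d0:H1→d1:-→d2:-→d3:-→d4:-→d5:-→d6:-→d7:-→d8:-→d9:-→d10:-→d11:-→d12:-→d13:-→d14:-→d15:-→d16:-→d17:-→d18:-→d19:-→d20:-→d21:-→d22:-→d23:-→d24:-→d25:-→d26:-→d27:-→d28:-→d29:-→d30:-→d31:-→d32:H0  best=H0
  del 246.160.0.0/12 (clear depth 12)
  ? 94.98.74.230  path d0:H1→d1:-→d2:-→d3:-→d4:-→d5:-→d6:-→d7:-→d8:-→d9:-→d10:-→d11:-→d12:-→d13:-→d14:-→d15:-→d16:-→d17:-→d18:-→d19:-→d20:-→d21:-→d22:-→d23:-→d24:-→d25:-→d26:-→d27:-→d28:-→d29:-→d30:-→d31:-→d32:H0  best=H0
  + 246.166.176.0/20 (H0) depth=20
  + 94.98.74.224/29 (H1) depth=29
  + 240.0.0.0/5 (H0) depth=5
  del 240.0.0.0/5 (clear depth 5)
  ? 94.98.74.226  path d0:H1→d1:-→d2:-→d3:-→d4:-→d5:-→d6:-→d7:-→d8:-→d9:-→d10:-→d11:-→d12:-→d13:-→d14:-→d15:-→d16:-→d17:-→d18:-→d19:-→d20:-→d21:-→d22:-→d23:-→d24:-→d25:-→d26:-→d27:-→d28:-→d29:H1  best=H1
  + 94.0.0.0/8 (H4) depth=8
  + 94.98.74.0/24 (H3) depth=24
  del 94.98.74.224/29 (clear depth 29)
  + 94.98.74.0/24 (H4) depth=24
  + 94.98.64.0/20 (H4) depth=20
  del 246.166.176.0/20 (clear depth 20)
  ? 94.0.14.96  path d0:H1→d1:-→d2:-→d3:-→d4:-→d5:-→d6:-→d7:-→d8:H4→d9:-  best=H4
  + 246.166.176.0/20 (H2) depth=20
  + 94.98.0.0/15 (H0) depth=15

== LOOKUPS ==
["H0","H4","H1","H0","H0","H0","H0","H1","H4"]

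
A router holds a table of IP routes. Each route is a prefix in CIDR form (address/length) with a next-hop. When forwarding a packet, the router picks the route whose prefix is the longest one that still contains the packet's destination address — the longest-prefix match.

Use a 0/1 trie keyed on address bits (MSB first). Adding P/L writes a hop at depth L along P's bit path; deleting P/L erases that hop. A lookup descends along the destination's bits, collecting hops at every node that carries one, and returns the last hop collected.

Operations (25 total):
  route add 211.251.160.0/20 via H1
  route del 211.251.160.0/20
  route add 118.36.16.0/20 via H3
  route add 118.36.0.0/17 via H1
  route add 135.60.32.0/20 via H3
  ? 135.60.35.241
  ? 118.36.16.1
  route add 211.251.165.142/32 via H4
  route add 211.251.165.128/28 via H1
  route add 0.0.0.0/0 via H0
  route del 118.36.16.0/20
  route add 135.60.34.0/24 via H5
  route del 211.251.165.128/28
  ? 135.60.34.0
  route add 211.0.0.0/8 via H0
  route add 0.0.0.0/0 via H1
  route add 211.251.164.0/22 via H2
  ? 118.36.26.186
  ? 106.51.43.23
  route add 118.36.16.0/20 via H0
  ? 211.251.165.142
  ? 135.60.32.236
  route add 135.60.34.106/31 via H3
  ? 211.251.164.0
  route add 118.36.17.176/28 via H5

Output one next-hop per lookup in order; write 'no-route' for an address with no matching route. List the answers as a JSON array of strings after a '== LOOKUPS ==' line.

Apply in order:
  add 211.251.160.0/20 -> H1 at depth 20
  - 211.251.160.0/20 clear@20
  add 118.36.16.0/20 -> H3 at depth 20
  add 118.36.0.0/17 -> H1 at depth 17
  add 135.60.32.0/20 -> H3 at depth 20
  lookup 135.60.35.241: bits 10000111001111000010 walk d0:-→d1:-→d2:-→d3:-→d4:-→d5:-→d6:-→d7:-→d8:-→d9:-→d10:-→d11:-→d12:-→d13:-→d14:-→d15:-→d16:-→d17:-→d18:-→d19:-→d20:H3 -> H3
  lookup 118.36.16.1: bits 01110110001001000001 walk d0:-→d1:-→d2:-→d3:-→d4:-→d5:-→d6:-→d7:-→d8:-→d9:-→d10:-→d11:-→d12:-→d13:-→d14:-→d15:-→d16:-→d17:H1→d18:-→d19:-→d20:H3 -> H3
  add 211.251.165.142/32 -> H4 at depth 32
  add 211.251.165.128/28 -> H1 at depth 28
  add 0.0.0.0/0 -> H0 at depth 0
  - 118.36.16.0/20 clear@20
  add 135.60.34.0/24 -> H5 at depth 24
  - 211.251.165.128/28 clear@28
  lookup 135.60.34.0: bits 100001110011110000100010 walk d0:H0→d1:-→d2:-→d3:-→d4:-→d5:-→d6:-→d7:-→d8:-→d9:-→d10:-→d11:-→d12:-→d13:-→d14:-→d15:-→d16:-→d17:-→d18:-→d19:-→d20:H3→d21:-→d22:-→d23:-→d24:H5 -> H5
  add 211.0.0.0/8 -> H0 at depth 8
  add 0.0.0.0/0 -> H1 at depth 0
  add 211.251.164.0/22 -> H2 at depth 22
  lookup 118.36.26.186: bits 01110110001001000001 walk d0:H1→d1:-→d2:-→d3:-→d4:-→d5:-→d6:-→d7:-→d8:-→d9:-→d10:-→d11:-→d12:-→d13:-→d14:-→d15:-→d16:-→d17:H1→d18:-→d19:-→d20:- -> H1
  lookup 106.51.43.23: bits 011 walk d0:H1→d1:-→d2:-→d3:- -> H1
  add 118.36.16.0/20 -> H0 at depth 20
  lookup 211.251.165.142: bits 11010011111110111010010110001110 walk d0:H1→d1:-→d2:-→d3:-→d4:-→d5:-→d6:-→d7:-→d8:H0→d9:-→d10:-→d11:-→d12:-→d13:-→d14:-→d15:-→d16:-→d17:-→d18:-→d19:-→d20:-→d21:-→d22:H2→d23:-→d24:-→d25:-→d26:-→d27:-→d28:-→d29:-→d30:-→d31:-→d32:H4 -> H4
  lookup 135.60.32.236: bits 1000011100111100001000 walk d0:H1→d1:-→d2:-→d3:-→d4:-→d5:-→d6:-→d7:-→d8:-→d9:-→d10:-→d11:-→d12:-→d13:-→d14:-→d15:-→d16:-→d17:-→d18:-→d19:-→d20:H3→d21:-→d22:- -> H3
  add 135.60.34.106/31 -> H3 at depth 31
  lookup 211.251.164.0: bits 11010011111110111010010 walk d0:H1→d1:-→d2:-→d3:-→d4:-→d5:-→d6:-→d7:-→d8:H0→d9:-→d10:-→d11:-→d12:-→d13:-→d14:-→d15:-→d16:-→d17:-→d18:-→d19:-→d20:-→d21:-→d22:H2→d23:- -> H2
  add 118.36.17.176/28 -> H5 at depth 28

== LOOKUPS ==
["H3","H3","H5","H1","H1","H4","H3","H2"]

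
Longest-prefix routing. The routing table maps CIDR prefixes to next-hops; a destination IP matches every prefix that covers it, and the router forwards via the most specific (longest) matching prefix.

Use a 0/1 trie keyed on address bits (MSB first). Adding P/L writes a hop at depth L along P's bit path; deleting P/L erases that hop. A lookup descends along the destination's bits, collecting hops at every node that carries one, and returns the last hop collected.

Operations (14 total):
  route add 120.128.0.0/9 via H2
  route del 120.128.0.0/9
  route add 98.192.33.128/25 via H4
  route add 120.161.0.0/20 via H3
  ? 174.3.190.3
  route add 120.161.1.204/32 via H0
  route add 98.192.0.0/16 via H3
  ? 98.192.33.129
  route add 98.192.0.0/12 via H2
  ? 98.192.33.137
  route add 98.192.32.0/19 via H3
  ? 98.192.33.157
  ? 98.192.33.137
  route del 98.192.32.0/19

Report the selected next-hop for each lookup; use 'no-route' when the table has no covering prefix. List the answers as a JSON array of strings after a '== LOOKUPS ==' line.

Process each operation:
  + 120.128.0.0/9 (H2) depth=9
  del 120.128.0.0/9 (clear depth 9)
  + 98.192.33.128/25 (H4) depth=25
  + 120.161.0.0/20 (H3) depth=20
  Q 174.3.190.3: descend ε ; hops seen [∅] ; pick no-route
  + 120.161.1.204/32 (H0) depth=32
  + 98.192.0.0/16 (H3) depth=16
  Q 98.192.33.129: descend 0110001011000000001000011 ; hops seen [H3,H4] ; pick H4
  + 98.192.0.0/12 (H2) depth=12
  Q 98.192.33.137: descend 0110001011000000001000011 ; hops seen [H2,H3,H4] ; pick H4
  + 98.192.32.0/19 (H3) depth=19
  Q 98.192.33.157: descend 0110001011000000001000011 ; hops seen [H2,H3,H3,H4] ; pick H4
  Q 98.192.33.137: descend 0110001011000000001000011 ; hops seen [H2,H3,H3,H4] ; pick H4
  del 98.192.32.0/19 (clear depth 19)

== LOOKUPS ==
["no-route","H4","H4","H4","H4"]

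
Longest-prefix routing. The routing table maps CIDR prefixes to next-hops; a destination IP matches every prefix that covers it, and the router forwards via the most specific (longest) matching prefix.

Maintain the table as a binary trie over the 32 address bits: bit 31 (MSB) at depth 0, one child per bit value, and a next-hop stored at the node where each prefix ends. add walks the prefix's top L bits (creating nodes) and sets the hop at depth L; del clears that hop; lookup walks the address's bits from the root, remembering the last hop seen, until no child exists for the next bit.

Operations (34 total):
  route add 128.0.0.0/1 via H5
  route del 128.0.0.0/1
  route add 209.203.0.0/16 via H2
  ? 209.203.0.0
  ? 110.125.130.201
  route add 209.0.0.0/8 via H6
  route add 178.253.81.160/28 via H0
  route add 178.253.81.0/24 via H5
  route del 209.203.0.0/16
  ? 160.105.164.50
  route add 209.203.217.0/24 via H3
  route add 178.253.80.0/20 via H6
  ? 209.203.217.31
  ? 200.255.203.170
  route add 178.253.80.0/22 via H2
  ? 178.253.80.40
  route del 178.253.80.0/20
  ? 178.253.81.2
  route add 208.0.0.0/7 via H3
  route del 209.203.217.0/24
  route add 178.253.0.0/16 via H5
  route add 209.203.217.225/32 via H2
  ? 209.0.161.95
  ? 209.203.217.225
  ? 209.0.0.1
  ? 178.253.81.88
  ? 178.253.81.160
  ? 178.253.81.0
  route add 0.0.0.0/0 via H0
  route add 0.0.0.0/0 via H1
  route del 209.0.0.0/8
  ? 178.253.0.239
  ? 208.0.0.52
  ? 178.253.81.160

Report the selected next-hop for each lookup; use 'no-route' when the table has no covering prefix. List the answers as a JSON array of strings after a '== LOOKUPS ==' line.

Process each operation:
  + 128.0.0.0/1 (H5) depth=1
  del 128.0.0.0/1 (clear depth 1)
  + 209.203.0.0/16 (H2) depth=16
  lookup 209.203.0.0: bits 1101000111001011 walk d0:-→d1:-→d2:-→d3:-→d4:-→d5:-→d6:-→d7:-→d8:-→d9:-→d10:-→d11:-→d12:-→d13:-→d14:-→d15:-→d16:H2 -> H2
  lookup 110.125.130.201: bits ε walk d0:- -> no-route
  + 209.0.0.0/8 (H6) depth=8
  + 178.253.81.160/28 (H0) depth=28
  + 178.253.81.0/24 (H5) depth=24
  del 209.203.0.0/16 (clear depth 16)
  lookup 160.105.164.50: bits 101 walk d0:-→d1:-→d2:-→d3:- -> no-route
  + 209.203.217.0/24 (H3) depth=24
  + 178.253.80.0/20 (H6) depth=20
  lookup 209.203.217.31: bits 110100011100101111011001 walk d0:-→d1:-→d2:-→d3:-→d4:-→d5:-→d6:-→d7:-→d8:H6→d9:-→d10:-→d11:-→d12:-→d13:-→d14:-→d15:-→d16:-→d17:-→d18:-→d19:-→d20:-→d21:-→d22:-→d23:-→d24:H3 -> H3
  lookup 200.255.203.170: bits 110 walk d0:-→d1:-→d2:-→d3:- -> no-route
  + 178.253.80.0/22 (H2) depth=22
  lookup 178.253.80.40: bits 10110010111111010101000 walk d0:-→d1:-→d2:-→d3:-→d4:-→d5:-→d6:-→d7:-→d8:-→d9:-→d10:-→d11:-→d12:-→d13:-→d14:-→d15:-→d16:-→d17:-→d18:-→d19:-→d20:H6→d21:-→d22:H2→d23:- -> H2
  del 178.253.80.0/20 (clear depth 20)
  lookup 178.253.81.2: bits 101100101111110101010001 walk d0:-→d1:-→d2:-→d3:-→d4:-→d5:-→d6:-→d7:-→d8:-→d9:-→d10:-→d11:-→d12:-→d13:-→d14:-→d15:-→d16:-→d17:-→d18:-→d19:-→d20:-→d21:-→d22:H2→d23:-→d24:H5 -> H5
  + 208.0.0.0/7 (H3) depth=7
  del 209.203.217.0/24 (clear depth 24)
  + 178.253.0.0/16 (H5) depth=16
  + 209.203.217.225/32 (H2) depth=32
  lookup 209.0.161.95: bits 11010001 walk d0:-→d1:-→d2:-→d3:-→d4:-→d5:-→d6:-→d7:H3→d8:H6 -> H6
  lookup 209.203.217.225: bits 11010001110010111101100111100001 walk d0:-→d1:-→d2:-→d3:-→d4:-→d5:-→d6:-→d7:H3→d8:H6→d9:-→d10:-→d11:-→d12:-→d13:-→d14:-→d15:-→d16:-→d17:-→d18:-→d19:-→d20:-→d21:-→d22:-→d23:-→d24:-→d25:-→d26:-→d27:-→d28:-→d29:-→d30:-→d31:-→d32:H2 -> H2
  lookup 209.0.0.1: bits 11010001 walk d0:-→d1:-→d2:-→d3:-→d4:-→d5:-→d6:-→d7:H3→d8:H6 -> H6
  lookup 178.253.81.88: bits 101100101111110101010001 walk d0:-→d1:-→d2:-→d3:-→d4:-→d5:-→d6:-→d7:-→d8:-→d9:-→d10:-→d11:-→d12:-→d13:-→d14:-→d15:-→d16:H5→d17:-→d18:-→d19:-→d20:-→d21:-→d22:H2→d23:-→d24:H5 -> H5
  lookup 178.253.81.160: bits 1011001011111101010100011010 walk d0:-→d1:-→d2:-→d3:-→d4:-→d5:-→d6:-→d7:-→d8:-→d9:-→d10:-→d11:-→d12:-→d13:-→d14:-→d15:-→d16:H5→d17:-→d18:-→d19:-→d20:-→d21:-→d22:H2→d23:-→d24:H5→d25:-→d26:-→d27:-→d28:H0 -> H0
  lookup 178.253.81.0: bits 101100101111110101010001 walk d0:-→d1:-→d2:-→d3:-→d4:-→d5:-→d6:-→d7:-→d8:-→d9:-→d10:-→d11:-→d12:-→d13:-→d14:-→d15:-→d16:H5→d17:-→d18:-→d19:-→d20:-→d21:-→d22:H2→d23:-→d24:H5 -> H5
  + 0.0.0.0/0 (H0) depth=0
  + 0.0.0.0/0 (H1) depth=0
  del 209.0.0.0/8 (clear depth 8)
  lookup 178.253.0.239: bits 10110010111111010 walk d0:H1→d1:-→d2:-→d3:-→d4:-→d5:-→d6:-→d7:-→d8:-→d9:-→d10:-→d11:-→d12:-→d13:-→d14:-→d15:-→d16:H5→d17:- -> H5
  lookup 208.0.0.52: bits 1101000 walk d0:H1→d1:-→d2:-→d3:-→d4:-→d5:-→d6:-→d7:H3 -> H3
  lookup 178.253.81.160: bits 1011001011111101010100011010 walk d0:H1→d1:-→d2:-→d3:-→d4:-→d5:-→d6:-→d7:-→d8:-→d9:-→d10:-→d11:-→d12:-→d13:-→d14:-→d15:-→d16:H5→d17:-→d18:-→d19:-→d20:-→d21:-→d22:H2→d23:-→d24:H5→d25:-→d26:-→d27:-→d28:H0 -> H0

== LOOKUPS ==
["H2","no-route","no-route","H3","no-route","H2","H5","H6","H2","H6","H5","H0","H5","H5","H3","H0"]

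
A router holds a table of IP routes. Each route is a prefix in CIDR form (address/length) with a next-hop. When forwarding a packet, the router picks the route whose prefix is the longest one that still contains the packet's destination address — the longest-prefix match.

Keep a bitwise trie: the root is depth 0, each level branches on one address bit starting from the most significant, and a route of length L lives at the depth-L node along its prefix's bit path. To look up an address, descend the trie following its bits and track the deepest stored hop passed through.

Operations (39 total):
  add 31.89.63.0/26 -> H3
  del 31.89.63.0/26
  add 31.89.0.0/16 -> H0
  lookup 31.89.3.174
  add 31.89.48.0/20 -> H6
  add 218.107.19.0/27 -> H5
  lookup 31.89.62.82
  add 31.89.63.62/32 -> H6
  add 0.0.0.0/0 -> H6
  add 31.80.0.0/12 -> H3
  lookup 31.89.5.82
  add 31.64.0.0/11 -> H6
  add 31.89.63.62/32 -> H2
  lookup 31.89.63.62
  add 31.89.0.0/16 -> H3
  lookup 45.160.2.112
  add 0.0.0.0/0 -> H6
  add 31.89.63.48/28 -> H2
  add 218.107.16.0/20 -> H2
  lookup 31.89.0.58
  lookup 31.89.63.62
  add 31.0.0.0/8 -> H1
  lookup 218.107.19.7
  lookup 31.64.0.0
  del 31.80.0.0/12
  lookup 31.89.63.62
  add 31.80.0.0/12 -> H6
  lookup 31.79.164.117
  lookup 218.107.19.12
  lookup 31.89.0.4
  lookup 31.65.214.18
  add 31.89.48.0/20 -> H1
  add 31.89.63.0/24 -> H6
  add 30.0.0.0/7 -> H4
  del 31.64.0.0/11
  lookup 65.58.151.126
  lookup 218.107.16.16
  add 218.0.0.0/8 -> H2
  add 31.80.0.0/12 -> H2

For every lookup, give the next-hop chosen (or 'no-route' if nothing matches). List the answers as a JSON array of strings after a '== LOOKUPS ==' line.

Trace:
  + 31.89.63.0/26 (H3) depth=26
  del 31.89.63.0/26 (clear depth 26)
  + 31.89.0.0/16 (H0) depth=16
  lookup 31.89.3.174: bits 000111110101100100 walk d0:-→d1:-→d2:-→d3:-→d4:-→d5:-→d6:-→d7:-→d8:-→d9:-→d10:-→d11:-→d12:-→d13:-→d14:-→d15:-→d16:H0→d17:-→d18:- -> H0
  + 31.89.48.0/20 (H6) depth=20
  + 218.107.19.0/27 (H5) depth=27
  lookup 31.89.62.82: bits 00011111010110010011111 walk d0:-→d1:-→d2:-→d3:-→d4:-→d5:-→d6:-→d7:-→d8:-→d9:-→d10:-→d11:-→d12:-→d13:-→d14:-→d15:-→d16:H0→d17:-→d18:-→d19:-→d20:H6→d21:-→d22:-→d23:- -> H6
  + 31.89.63.62/32 (H6) depth=32
  + 0.0.0.0/0 (H6) depth=0
  + 31.80.0.0/12 (H3) depth=12
  lookup 31.89.5.82: bits 000111110101100100 walk d0:H6→d1:-→d2:-→d3:-→d4:-→d5:-→d6:-→d7:-→d8:-→d9:-→d10:-→d11:-→d12:H3→d13:-→d14:-→d15:-→d16:H0→d17:-→d18:- -> H0
  + 31.64.0.0/11 (H6) depth=11
  + 31.89.63.62/32 (H2) depth=32
  lookup 31.89.63.62: bits 00011111010110010011111100111110 walk d0:H6→d1:-→d2:-→d3:-→d4:-→d5:-→d6:-→d7:-→d8:-→d9:-→d10:-→d11:H6→d12:H3→d13:-→d14:-→d15:-→d16:H0→d17:-→d18:-→d19:-→d20:H6→d21:-→d22:-→d23:-→d24:-→d25:-→d26:-→d27:-→d28:-→d29:-→d30:-→d31:-→d32:H2 -> H2
  + 31.89.0.0/16 (H3) depth=16
  lookup 45.160.2.112: bits 00 walk d0:H6→d1:-→d2:- -> H6
  + 0.0.0.0/0 (H6) depth=0
  + 31.89.63.48/28 (H2) depth=28
  + 218.107.16.0/20 (H2) depth=20
  lookup 31.89.0.58: bits 000111110101100100 walk d0:H6→d1:-→d2:-→d3:-→d4:-→d5:-→d6:-→d7:-→d8:-→d9:-→d10:-→d11:H6→d12:H3→d13:-→d14:-→d15:-→d16:H3→d17:-→d18:- -> H3
  lookup 31.89.63.62: bits 00011111010110010011111100111110 walk d0:H6→d1:-→d2:-→d3:-→d4:-→d5:-→d6:-→d7:-→d8:-→d9:-→d10:-→d11:H6→d12:H3→d13:-→d14:-→d15:-→d16:H3→d17:-→d18:-→d19:-→d20:H6→d21:-→d22:-→d23:-→d24:-→d25:-→d26:-→d27:-→d28:H2→d29:-→d30:-→d31:-→d32:H2 -> H2
  + 31.0.0.0/8 (H1) depth=8
  lookup 218.107.19.7: bits 110110100110101100010011000 walk d0:H6→d1:-→d2:-→d3:-→d4:-→d5:-→d6:-→d7:-→d8:-→d9:-→d10:-→d11:-→d12:-→d13:-→d14:-→d15:-→d16:-→d17:-→d18:-→d19:-→d20:H2→d21:-→d22:-→d23:-→d24:-→d25:-→d26:-→d27:H5 -> H5
  lookup 31.64.0.0: bits 00011111010 walk d0:H6→d1:-→d2:-→d3:-→d4:-→d5:-→d6:-→d7:-→d8:H1→d9:-→d10:-→d11:H6 -> H6
  del 31.80.0.0/12 (clear depth 12)
  lookup 31.89.63.62: bits 00011111010110010011111100111110 walk d0:H6→d1:-→d2:-→d3:-→d4:-→d5:-→d6:-→d7:-→d8:H1→d9:-→d10:-→d11:H6→d12:-→d13:-→d14:-→d15:-→d16:H3→d17:-→d18:-→d19:-→d20:H6→d21:-→d22:-→d23:-→d24:-→d25:-→d26:-→d27:-→d28:H2→d29:-→d30:-→d31:-→d32:H2 -> H2
  + 31.80.0.0/12 (H6) depth=12
  lookup 31.79.164.117: bits 00011111010 walk d0:H6→d1:-→d2:-→d3:-→d4:-→d5:-→d6:-→d7:-→d8:H1→d9:-→d10:-→d11:H6 -> H6
  lookup 218.107.19.12: bits 110110100110101100010011000 walk d0:H6→d1:-→d2:-→d3:-→d4:-→d5:-→d6:-→d7:-→d8:-→d9:-→d10:-→d11:-→d12:-→d13:-→d14:-→d15:-→d16:-→d17:-→d18:-→d19:-→d20:H2→d21:-→d22:-→d23:-→d24:-→d25:-→d26:-→d27:H5 -> H5
  lookup 31.89.0.4: bits 000111110101100100 walk d0:H6→d1:-→d2:-→d3:-→d4:-→d5:-→d6:-→d7:-→d8:H1→d9:-→d10:-→d11:H6→d12:H6→d13:-→d14:-→d15:-→d16:H3→d17:-→d18:- -> H3
  lookup 31.65.214.18: bits 00011111010 walk d0:H6→d1:-→d2:-→d3:-→d4:-→d5:-→d6:-→d7:-→d8:H1→d9:-→d10:-→d11:H6 -> H6
  + 31.89.48.0/20 (H1) depth=20
  + 31.89.63.0/24 (H6) depth=24
  + 30.0.0.0/7 (H4) depth=7
  del 31.64.0.0/11 (clear depth 11)
  lookup 65.58.151.126: bits 0 walk d0:H6→d1:- -> H6
  lookup 218.107.16.16: bits 1101101001101011000100 walk d0:H6→d1:-→d2:-→d3:-→d4:-→d5:-→d6:-→d7:-→d8:-→d9:-→d10:-→d11:-→d12:-→d13:-→d14:-→d15:-→d16:-→d17:-→d18:-→d19:-→d20:H2→d21:-→d22:- -> H2
  + 218.0.0.0/8 (H2) depth=8
  + 31.80.0.0/12 (H2) depth=12

== LOOKUPS ==
["H0","H6","H0","H2","H6","H3","H2","H5","H6","H2","H6","H5","H3","H6","H6","H2"]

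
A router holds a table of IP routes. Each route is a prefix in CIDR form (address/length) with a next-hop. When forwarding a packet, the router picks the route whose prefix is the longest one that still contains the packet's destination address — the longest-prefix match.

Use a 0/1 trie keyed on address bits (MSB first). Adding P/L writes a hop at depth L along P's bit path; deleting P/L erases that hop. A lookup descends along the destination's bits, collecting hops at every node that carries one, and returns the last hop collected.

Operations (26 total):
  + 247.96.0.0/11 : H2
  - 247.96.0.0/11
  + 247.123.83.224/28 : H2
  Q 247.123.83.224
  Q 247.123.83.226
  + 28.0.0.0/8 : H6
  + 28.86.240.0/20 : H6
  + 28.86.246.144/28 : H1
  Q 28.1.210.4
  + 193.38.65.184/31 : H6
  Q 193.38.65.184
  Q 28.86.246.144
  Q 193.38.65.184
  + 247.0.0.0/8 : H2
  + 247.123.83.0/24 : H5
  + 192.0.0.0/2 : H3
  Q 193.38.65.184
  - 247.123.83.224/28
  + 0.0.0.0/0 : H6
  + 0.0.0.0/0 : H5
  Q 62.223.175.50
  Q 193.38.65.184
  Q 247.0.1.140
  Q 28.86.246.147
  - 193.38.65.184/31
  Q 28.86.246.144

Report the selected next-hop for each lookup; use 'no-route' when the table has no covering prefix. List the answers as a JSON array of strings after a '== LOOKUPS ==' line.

Trace:
  + 247.96.0.0/11 (H2) depth=11
  - 247.96.0.0/11 clear@11
  + 247.123.83.224/28 (H2) depth=28
  Q 247.123.83.224: descend 1111011101111011010100111110 ; hops seen [H2] ; pick H2
  Q 247.123.83.226: descend 1111011101111011010100111110 ; hops seen [H2] ; pick H2
  + 28.0.0.0/8 (H6) depth=8
  + 28.86.240.0/20 (H6) depth=20
  + 28.86.246.144/28 (H1) depth=28
  Q 28.1.210.4: descend 000111000 ; hops seen [H6] ; pick H6
  + 193.38.65.184/31 (H6) depth=31
  Q 193.38.65.184: descend 1100000100100110010000011011100 ; hops seen [H6] ; pick H6
  Q 28.86.246.144: descend 0001110001010110111101101001 ; hops seen [H6,H6,H1] ; pick H1
  Q 193.38.65.184: descend 1100000100100110010000011011100 ; hops seen [H6] ; pick H6
  + 247.0.0.0/8 (H2) depth=8
  + 247.123.83.0/24 (H5) depth=24
  + 192.0.0.0/2 (H3) depth=2
  Q 193.38.65.184: descend 1100000100100110010000011011100 ; hops seen [H3,H6] ; pick H6
  - 247.123.83.224/28 clear@28
  + 0.0.0.0/0 (H6) depth=0
  + 0.0.0.0/0 (H5) depth=0
  Q 62.223.175.50: descend 00 ; hops seen [H5] ; pick H5
  Q 193.38.65.184: descend 1100000100100110010000011011100 ; hops seen [H5,H3,H6] ; pick H6
  Q 247.0.1.140: descend 111101110 ; hops seen [H5,H3,H2] ; pick H2
  Q 28.86.246.147: descend 0001110001010110111101101001 ; hops seen [H5,H6,H6,H1] ; pick H1
  - 193.38.65.184/31 clear@31
  Q 28.86.246.144: descend 0001110001010110111101101001 ; hops seen [H5,H6,H6,H1] ; pick H1

== LOOKUPS ==
["H2","H2","H6","H6","H1","H6","H6","H5","H6","H2","H1","H1"]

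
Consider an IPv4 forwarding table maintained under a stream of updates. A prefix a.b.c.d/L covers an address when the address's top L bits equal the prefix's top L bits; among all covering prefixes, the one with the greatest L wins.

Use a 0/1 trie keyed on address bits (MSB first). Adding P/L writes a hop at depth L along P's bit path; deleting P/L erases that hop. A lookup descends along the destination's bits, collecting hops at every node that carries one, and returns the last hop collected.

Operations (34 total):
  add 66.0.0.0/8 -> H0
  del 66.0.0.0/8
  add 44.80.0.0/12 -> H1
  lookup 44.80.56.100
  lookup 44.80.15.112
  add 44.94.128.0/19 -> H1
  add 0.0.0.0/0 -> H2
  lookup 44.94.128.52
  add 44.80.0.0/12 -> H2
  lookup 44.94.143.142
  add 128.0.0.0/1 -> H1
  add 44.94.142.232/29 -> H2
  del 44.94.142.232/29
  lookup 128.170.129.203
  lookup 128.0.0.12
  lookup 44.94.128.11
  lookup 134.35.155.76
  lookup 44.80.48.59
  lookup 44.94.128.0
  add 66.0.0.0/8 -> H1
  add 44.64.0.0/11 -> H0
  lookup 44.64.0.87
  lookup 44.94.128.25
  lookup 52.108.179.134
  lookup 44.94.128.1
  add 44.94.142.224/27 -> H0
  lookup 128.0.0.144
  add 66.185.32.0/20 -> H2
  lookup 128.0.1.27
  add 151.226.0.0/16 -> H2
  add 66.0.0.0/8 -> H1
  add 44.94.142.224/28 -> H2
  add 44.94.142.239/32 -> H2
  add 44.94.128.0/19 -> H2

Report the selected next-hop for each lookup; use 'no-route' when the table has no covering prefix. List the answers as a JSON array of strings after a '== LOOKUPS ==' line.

Process each operation:
  + 66.0.0.0/8 (H0) depth=8
  del 66.0.0.0/8 (clear depth 8)
  + 44.80.0.0/12 (H1) depth=12
  ? 44.80.56.100  path d0:-→d1:-→d2:-→d3:-→d4:-→d5:-→d6:-→d7:-→d8:-→d9:-→d10:-→d11:-→d12:H1  best=H1
  ? 44.80.15.112  path d0:-→d1:-→d2:-→d3:-→d4:-→d5:-→d6:-→d7:-→d8:-→d9:-→d10:-→d11:-→d12:H1  best=H1
  + 44.94.128.0/19 (H1) depth=19
  + 0.0.0.0/0 (H2) depth=0
  ? 44.94.128.52  path d0:H2→d1:-→d2:-→d3:-→d4:-→d5:-→d6:-→d7:-→d8:-→d9:-→d10:-→d11:-→d12:H1→d13:-→d14:-→d15:-→d16:-→d17:-→d18:-→d19:H1  best=H1
  + 44.80.0.0/12 (H2) depth=12
  ? 44.94.143.142  path d0:H2→d1:-→d2:-→d3:-→d4:-→d5:-→d6:-→d7:-→d8:-→d9:-→d10:-→d11:-→d12:H2→d13:-→d14:-→d15:-→d16:-→d17:-→d18:-→d19:H1  best=H1
  + 128.0.0.0/1 (H1) depth=1
  + 44.94.142.232/29 (H2) depth=29
  del 44.94.142.232/29 (clear depth 29)
  ? 128.170.129.203  path d0:H2→d1:H1  best=H1
  ? 128.0.0.12  path d0:H2→d1:H1  best=H1
  ? 44.94.128.11  path d0:H2→d1:-→d2:-→d3:-→d4:-→d5:-→d6:-→d7:-→d8:-→d9:-→d10:-→d11:-→d12:H2→d13:-→d14:-→d15:-→d16:-→d17:-→d18:-→d19:H1→d20:-  best=H1
  ? 134.35.155.76  path d0:H2→d1:H1  best=H1
  ? 44.80.48.59  path d0:H2→d1:-→d2:-→d3:-→d4:-→d5:-→d6:-→d7:-→d8:-→d9:-→d10:-→d11:-→d12:H2  best=H2
  ? 44.94.128.0  path d0:H2→d1:-→d2:-→d3:-→d4:-→d5:-→d6:-→d7:-→d8:-→d9:-→d10:-→d11:-→d12:H2→d13:-→d14:-→d15:-→d16:-→d17:-→d18:-→d19:H1→d20:-  best=H1
  + 66.0.0.0/8 (H1) depth=8
  + 44.64.0.0/11 (H0) depth=11
  ? 44.64.0.87  path d0:H2→d1:-→d2:-→d3:-→d4:-→d5:-→d6:-→d7:-→d8:-→d9:-→d10:-→d11:H0  best=H0
  ? 44.94.128.25  path d0:H2→d1:-→d2:-→d3:-→d4:-→d5:-→d6:-→d7:-→d8:-→d9:-→d10:-→d11:H0→d12:H2→d13:-→d14:-→d15:-→d16:-→d17:-→d18:-→d19:H1→d20:-  best=H1
  ? 52.108.179.134  path d0:H2→d1:-→d2:-→d3:-  best=H2
  ? 44.94.128.1  path d0:H2→d1:-→d2:-→d3:-→d4:-→d5:-→d6:-→d7:-→d8:-→d9:-→d10:-→d11:H0→d12:H2→d13:-→d14:-→d15:-→d16:-→d17:-→d18:-→d19:H1→d20:-  best=H1
  + 44.94.142.224/27 (H0) depth=27
  ? 128.0.0.144  path d0:H2→d1:H1  best=H1
  + 66.185.32.0/20 (H2) depth=20
  ? 128.0.1.27  path d0:H2→d1:H1  best=H1
  + 151.226.0.0/16 (H2) depth=16
  + 66.0.0.0/8 (H1) depth=8
  + 44.94.142.224/28 (H2) depth=28
  + 44.94.142.239/32 (H2) depth=32
  + 44.94.128.0/19 (H2) depth=19

== LOOKUPS ==
["H1","H1","H1","H1","H1","H1","H1","H1","H2","H1","H0","H1","H2","H1","H1","H1"]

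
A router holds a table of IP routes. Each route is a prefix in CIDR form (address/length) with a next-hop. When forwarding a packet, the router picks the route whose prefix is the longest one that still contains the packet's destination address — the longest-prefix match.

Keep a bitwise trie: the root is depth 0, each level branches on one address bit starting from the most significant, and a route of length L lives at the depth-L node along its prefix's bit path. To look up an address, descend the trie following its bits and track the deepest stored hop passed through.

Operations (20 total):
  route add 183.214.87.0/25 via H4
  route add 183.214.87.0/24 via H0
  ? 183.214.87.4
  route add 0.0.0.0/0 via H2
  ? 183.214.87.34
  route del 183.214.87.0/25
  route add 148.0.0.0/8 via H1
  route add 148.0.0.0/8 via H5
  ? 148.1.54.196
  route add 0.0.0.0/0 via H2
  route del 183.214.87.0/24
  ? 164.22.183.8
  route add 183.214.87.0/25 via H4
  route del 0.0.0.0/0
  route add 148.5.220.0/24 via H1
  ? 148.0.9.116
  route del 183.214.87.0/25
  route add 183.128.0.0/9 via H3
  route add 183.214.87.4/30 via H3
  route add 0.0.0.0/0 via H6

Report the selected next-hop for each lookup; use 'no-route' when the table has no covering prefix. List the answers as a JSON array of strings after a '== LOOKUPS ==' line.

Apply in order:
  + 183.214.87.0/25 (H4) depth=25
  + 183.214.87.0/24 (H0) depth=24
  Q 183.214.87.4: descend 1011011111010110010101110 ; hops seen [H0,H4] ; pick H4
  + 0.0.0.0/0 (H2) depth=0
  Q 183.214.87.34: descend 1011011111010110010101110 ; hops seen [H2,H0,H4] ; pick H4
  del 183.214.87.0/25 (clear depth 25)
  + 148.0.0.0/8 (H1) depth=8
  + 148.0.0.0/8 (H5) depth=8
  Q 148.1.54.196: descend 10010100 ; hops seen [H2,H5] ; pick H5
  + 0.0.0.0/0 (H2) depth=0
  del 183.214.87.0/24 (clear depth 24)
  Q 164.22.183.8: descend 101 ; hops seen [H2] ; pick H2
  + 183.214.87.0/25 (H4) depth=25
  del 0.0.0.0/0 (clear depth 0)
  + 148.5.220.0/24 (H1) depth=24
  Q 148.0.9.116: descend 1001010000000 ; hops seen [H5] ; pick H5
  del 183.214.87.0/25 (clear depth 25)
  + 183.128.0.0/9 (H3) depth=9
  + 183.214.87.4/30 (H3) depth=30
  + 0.0.0.0/0 (H6) depth=0

== LOOKUPS ==
["H4","H4","H5","H2","H5"]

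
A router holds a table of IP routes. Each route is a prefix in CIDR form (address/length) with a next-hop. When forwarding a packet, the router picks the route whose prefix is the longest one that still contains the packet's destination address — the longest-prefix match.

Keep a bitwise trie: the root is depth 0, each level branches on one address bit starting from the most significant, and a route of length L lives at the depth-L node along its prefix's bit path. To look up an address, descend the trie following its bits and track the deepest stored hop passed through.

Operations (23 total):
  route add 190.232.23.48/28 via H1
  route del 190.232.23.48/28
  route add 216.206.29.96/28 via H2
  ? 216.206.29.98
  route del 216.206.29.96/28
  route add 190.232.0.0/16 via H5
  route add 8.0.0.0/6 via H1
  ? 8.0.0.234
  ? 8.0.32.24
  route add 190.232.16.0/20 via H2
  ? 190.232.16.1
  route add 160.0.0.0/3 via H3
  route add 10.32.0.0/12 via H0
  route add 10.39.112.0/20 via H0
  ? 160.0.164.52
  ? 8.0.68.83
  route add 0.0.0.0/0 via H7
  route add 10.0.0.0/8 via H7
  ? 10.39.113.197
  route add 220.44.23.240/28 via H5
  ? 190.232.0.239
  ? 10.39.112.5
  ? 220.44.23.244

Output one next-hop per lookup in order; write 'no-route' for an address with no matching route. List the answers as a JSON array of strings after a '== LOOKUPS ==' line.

Apply in order:
  + 190.232.23.48/28 (H1) depth=28
  del 190.232.23.48/28 (clear depth 28)
  + 216.206.29.96/28 (H2) depth=28
  Q 216.206.29.98: descend 1101100011001110000111010110 ; hops seen [H2] ; pick H2
  del 216.206.29.96/28 (clear depth 28)
  + 190.232.0.0/16 (H5) depth=16
  + 8.0.0.0/6 (H1) depth=6
  Q 8.0.0.234: descend 000010 ; hops seen [H1] ; pick H1
  Q 8.0.32.24: descend 000010 ; hops seen [H1] ; pick H1
  + 190.232.16.0/20 (H2) depth=20
  Q 190.232.16.1: descend 101111101110100000010 ; hops seen [H5,H2] ; pick H2
  + 160.0.0.0/3 (H3) depth=3
  + 10.32.0.0/12 (H0) depth=12
  + 10.39.112.0/20 (H0) depth=20
  Q 160.0.164.52: descend 101 ; hops seen [H3] ; pick H3
  Q 8.0.68.83: descend 000010 ; hops seen [H1] ; pick H1
  + 0.0.0.0/0 (H7) depth=0
  + 10.0.0.0/8 (H7) depth=8
  Q 10.39.113.197: descend 00001010001001110111 ; hops seen [H7,H1,H7,H0,H0] ; pick H0
  + 220.44.23.240/28 (H5) depth=28
  Q 190.232.0.239: descend 1011111011101000000 ; hops seen [H7,H3,H5] ; pick H5
  Q 10.39.112.5: descend 00001010001001110111 ; hops seen [H7,H1,H7,H0,H0] ; pick H0
  Q 220.44.23.244: descend 1101110000101100000101111111 ; hops seen [H7,H5] ; pick H5

== LOOKUPS ==
["H2","H1","H1","H2","H3","H1","H0","H5","H0","H5"]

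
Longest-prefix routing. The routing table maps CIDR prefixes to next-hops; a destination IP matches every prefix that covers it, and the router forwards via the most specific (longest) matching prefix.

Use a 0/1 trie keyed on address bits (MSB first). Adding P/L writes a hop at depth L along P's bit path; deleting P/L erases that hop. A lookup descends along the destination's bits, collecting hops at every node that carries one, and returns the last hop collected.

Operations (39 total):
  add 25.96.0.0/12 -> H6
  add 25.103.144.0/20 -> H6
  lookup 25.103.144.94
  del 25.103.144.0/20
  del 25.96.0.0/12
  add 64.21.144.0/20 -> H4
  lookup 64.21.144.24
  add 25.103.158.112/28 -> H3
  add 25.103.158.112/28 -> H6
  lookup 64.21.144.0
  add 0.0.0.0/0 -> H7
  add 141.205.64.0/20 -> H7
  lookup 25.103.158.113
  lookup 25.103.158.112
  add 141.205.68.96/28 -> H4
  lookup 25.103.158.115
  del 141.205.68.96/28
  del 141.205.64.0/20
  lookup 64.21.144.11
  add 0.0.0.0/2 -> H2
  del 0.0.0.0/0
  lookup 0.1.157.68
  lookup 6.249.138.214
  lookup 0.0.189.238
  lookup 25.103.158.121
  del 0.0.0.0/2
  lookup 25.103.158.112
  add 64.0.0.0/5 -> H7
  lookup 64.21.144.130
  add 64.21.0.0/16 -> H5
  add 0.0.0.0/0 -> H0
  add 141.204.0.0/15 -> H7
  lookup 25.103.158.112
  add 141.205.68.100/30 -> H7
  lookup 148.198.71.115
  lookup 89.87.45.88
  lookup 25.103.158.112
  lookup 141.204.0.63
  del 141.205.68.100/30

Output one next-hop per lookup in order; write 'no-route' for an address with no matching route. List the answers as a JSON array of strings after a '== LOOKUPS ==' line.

Process each operation:
  add 25.96.0.0/12 -> H6 at depth 12
  add 25.103.144.0/20 -> H6 at depth 20
  Q 25.103.144.94: descend 00011001011001111001 ; hops seen [H6,H6] ; pick H6
  del 25.103.144.0/20 (clear depth 20)
  del 25.96.0.0/12 (clear depth 12)
  add 64.21.144.0/20 -> H4 at depth 20
  Q 64.21.144.24: descend 01000000000101011001 ; hops seen [H4] ; pick H4
  add 25.103.158.112/28 -> H3 at depth 28
  add 25.103.158.112/28 -> H6 at depth 28
  Q 64.21.144.0: descend 01000000000101011001 ; hops seen [H4] ; pick H4
  add 0.0.0.0/0 -> H7 at depth 0
  add 141.205.64.0/20 -> H7 at depth 20
  Q 25.103.158.113: descend 0001100101100111100111100111 ; hops seen [H7,H6] ; pick H6
  Q 25.103.158.112: descend 0001100101100111100111100111 ; hops seen [H7,H6] ; pick H6
  add 141.205.68.96/28 -> H4 at depth 28
  Q 25.103.158.115: descend 0001100101100111100111100111 ; hops seen [H7,H6] ; pick H6
  del 141.205.68.96/28 (clear depth 28)
  del 141.205.64.0/20 (clear depth 20)
  Q 64.21.144.11: descend 01000000000101011001 ; hops seen [H7,H4] ; pick H4
  add 0.0.0.0/2 -> H2 at depth 2
  del 0.0.0.0/0 (clear depth 0)
  Q 0.1.157.68: descend 000 ; hops seen [H2] ; pick H2
  Q 6.249.138.214: descend 000 ; hops seen [H2] ; pick H2
  Q 0.0.189.238: descend 000 ; hops seen [H2] ; pick H2
  Q 25.103.158.121: descend 0001100101100111100111100111 ; hops seen [H2,H6] ; pick H6
  del 0.0.0.0/2 (clear depth 2)
  Q 25.103.158.112: descend 0001100101100111100111100111 ; hops seen [H6] ; pick H6
  add 64.0.0.0/5 -> H7 at depth 5
  Q 64.21.144.130: descend 01000000000101011001 ; hops seen [H7,H4] ; pick H4
  add 64.21.0.0/16 -> H5 at depth 16
  add 0.0.0.0/0 -> H0 at depth 0
  add 141.204.0.0/15 -> H7 at depth 15
  Q 25.103.158.112: descend 0001100101100111100111100111 ; hops seen [H0,H6] ; pick H6
  add 141.205.68.100/30 -> H7 at depth 30
  Q 148.198.71.115: descend 100 ; hops seen [H0] ; pick H0
  Q 89.87.45.88: descend 010 ; hops seen [H0] ; pick H0
  Q 25.103.158.112: descend 0001100101100111100111100111 ; hops seen [H0,H6] ; pick H6
  Q 141.204.0.63: descend 100011011100110 ; hops seen [H0,H7] ; pick H7
  del 141.205.68.100/30 (clear depth 30)

== LOOKUPS ==
["H6","H4","H4","H6","H6","H6","H4","H2","H2","H2","H6","H6","H4","H6","H0","H0","H6","H7"]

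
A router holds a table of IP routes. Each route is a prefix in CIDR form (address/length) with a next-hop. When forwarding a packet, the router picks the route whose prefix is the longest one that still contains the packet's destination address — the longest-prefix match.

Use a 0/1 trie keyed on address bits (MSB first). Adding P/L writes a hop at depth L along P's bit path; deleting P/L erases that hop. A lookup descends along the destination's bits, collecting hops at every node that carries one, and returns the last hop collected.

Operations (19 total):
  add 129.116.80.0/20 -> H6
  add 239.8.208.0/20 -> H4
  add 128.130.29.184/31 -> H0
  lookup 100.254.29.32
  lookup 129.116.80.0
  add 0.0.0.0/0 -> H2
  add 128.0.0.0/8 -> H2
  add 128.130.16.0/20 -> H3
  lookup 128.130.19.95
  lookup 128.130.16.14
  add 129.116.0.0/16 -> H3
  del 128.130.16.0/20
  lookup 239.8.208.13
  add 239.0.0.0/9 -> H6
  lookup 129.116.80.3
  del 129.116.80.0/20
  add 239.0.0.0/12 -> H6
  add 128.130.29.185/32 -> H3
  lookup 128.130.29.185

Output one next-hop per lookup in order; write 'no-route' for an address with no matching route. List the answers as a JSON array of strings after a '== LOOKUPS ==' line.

Process each operation:
  add 129.116.80.0/20 -> H6 at depth 20
  add 239.8.208.0/20 -> H4 at depth 20
  add 128.130.29.184/31 -> H0 at depth 31
  lookup 100.254.29.32: bits ε walk d0:- -> no-route
  lookup 129.116.80.0: bits 10000001011101000101 walk d0:-→d1:-→d2:-→d3:-→d4:-→d5:-→d6:-→d7:-→d8:-→d9:-→d10:-→d11:-→d12:-→d13:-→d14:-→d15:-→d16:-→d17:-→d18:-→d19:-→d20:H6 -> H6
  add 0.0.0.0/0 -> H2 at depth 0
  add 128.0.0.0/8 -> H2 at depth 8
  add 128.130.16.0/20 -> H3 at depth 20
  lookup 128.130.19.95: bits 10000000100000100001 walk d0:H2→d1:-→d2:-→d3:-→d4:-→d5:-→d6:-→d7:-→d8:H2→d9:-→d10:-→d11:-→d12:-→d13:-→d14:-→d15:-→d16:-→d17:-→d18:-→d19:-→d20:H3 -> H3
  lookup 128.130.16.14: bits 10000000100000100001 walk d0:H2→d1:-→d2:-→d3:-→d4:-→d5:-→d6:-→d7:-→d8:H2→d9:-→d10:-→d11:-→d12:-→d13:-→d14:-→d15:-→d16:-→d17:-→d18:-→d19:-→d20:H3 -> H3
  add 129.116.0.0/16 -> H3 at depth 16
  del 128.130.16.0/20 (clear depth 20)
  lookup 239.8.208.13: bits 11101111000010001101 walk d0:H2→d1:-→d2:-→d3:-→d4:-→d5:-→d6:-→d7:-→d8:-→d9:-→d10:-→d11:-→d12:-→d13:-→d14:-→d15:-→d16:-→d17:-→d18:-→d19:-→d20:H4 -> H4
  add 239.0.0.0/9 -> H6 at depth 9
  lookup 129.116.80.3: bits 10000001011101000101 walk d0:H2→d1:-→d2:-→d3:-→d4:-→d5:-→d6:-→d7:-→d8:-→d9:-→d10:-→d11:-→d12:-→d13:-→d14:-→d15:-→d16:H3→d17:-→d18:-→d19:-→d20:H6 -> H6
  del 129.116.80.0/20 (clear depth 20)
  add 239.0.0.0/12 -> H6 at depth 12
  add 128.130.29.185/32 -> H3 at depth 32
  lookup 128.130.29.185: bits 10000000100000100001110110111001 walk d0:H2→d1:-→d2:-→d3:-→d4:-→d5:-→d6:-→d7:-→d8:H2→d9:-→d10:-→d11:-→d12:-→d13:-→d14:-→d15:-→d16:-→d17:-→d18:-→d19:-→d20:-→d21:-→d22:-→d23:-→d24:-→d25:-→d26:-→d27:-→d28:-→d29:-→d30:-→d31:H0→d32:H3 -> H3

== LOOKUPS ==
["no-route","H6","H3","H3","H4","H6","H3"]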